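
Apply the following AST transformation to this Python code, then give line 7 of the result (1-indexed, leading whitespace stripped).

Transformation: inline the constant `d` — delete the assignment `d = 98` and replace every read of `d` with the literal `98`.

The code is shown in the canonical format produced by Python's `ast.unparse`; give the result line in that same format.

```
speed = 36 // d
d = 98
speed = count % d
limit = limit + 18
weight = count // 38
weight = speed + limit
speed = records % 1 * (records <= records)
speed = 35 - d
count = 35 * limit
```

Transformed code:
speed = 36 // 98
speed = count % 98
limit = limit + 18
weight = count // 38
weight = speed + limit
speed = records % 1 * (records <= records)
speed = 35 - 98
count = 35 * limit

speed = 35 - 98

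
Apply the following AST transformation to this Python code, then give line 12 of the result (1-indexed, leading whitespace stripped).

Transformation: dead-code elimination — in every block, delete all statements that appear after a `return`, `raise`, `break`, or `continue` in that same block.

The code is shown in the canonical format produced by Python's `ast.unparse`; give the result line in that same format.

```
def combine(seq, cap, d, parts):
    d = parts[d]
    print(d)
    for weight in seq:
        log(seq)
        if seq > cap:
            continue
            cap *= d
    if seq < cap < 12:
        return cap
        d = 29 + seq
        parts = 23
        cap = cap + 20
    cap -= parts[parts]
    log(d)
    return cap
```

return cap

Transformed code:
def combine(seq, cap, d, parts):
    d = parts[d]
    print(d)
    for weight in seq:
        log(seq)
        if seq > cap:
            continue
    if seq < cap < 12:
        return cap
    cap -= parts[parts]
    log(d)
    return cap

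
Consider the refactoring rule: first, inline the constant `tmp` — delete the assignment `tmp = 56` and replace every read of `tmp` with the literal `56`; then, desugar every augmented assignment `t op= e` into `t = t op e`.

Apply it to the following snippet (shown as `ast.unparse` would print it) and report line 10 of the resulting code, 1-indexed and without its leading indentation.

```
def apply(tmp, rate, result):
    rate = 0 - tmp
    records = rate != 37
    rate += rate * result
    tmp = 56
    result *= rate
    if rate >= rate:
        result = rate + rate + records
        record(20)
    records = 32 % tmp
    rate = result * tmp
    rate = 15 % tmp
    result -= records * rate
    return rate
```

Transformed code:
def apply(tmp, rate, result):
    rate = 0 - 56
    records = rate != 37
    rate = rate + rate * result
    result = result * rate
    if rate >= rate:
        result = rate + rate + records
        record(20)
    records = 32 % 56
    rate = result * 56
    rate = 15 % 56
    result = result - records * rate
    return rate

rate = result * 56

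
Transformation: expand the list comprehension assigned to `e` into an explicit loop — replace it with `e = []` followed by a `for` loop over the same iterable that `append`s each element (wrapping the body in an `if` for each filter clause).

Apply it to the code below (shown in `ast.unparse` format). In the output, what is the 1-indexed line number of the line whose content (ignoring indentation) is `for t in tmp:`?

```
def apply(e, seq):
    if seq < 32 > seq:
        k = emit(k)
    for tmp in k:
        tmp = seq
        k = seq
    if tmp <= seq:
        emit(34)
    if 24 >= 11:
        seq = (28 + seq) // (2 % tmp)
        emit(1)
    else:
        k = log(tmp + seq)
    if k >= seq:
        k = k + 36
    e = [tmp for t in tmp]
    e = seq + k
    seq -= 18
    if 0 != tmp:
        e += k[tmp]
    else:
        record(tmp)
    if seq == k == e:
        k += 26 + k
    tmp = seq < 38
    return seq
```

Transformed code:
def apply(e, seq):
    if seq < 32 > seq:
        k = emit(k)
    for tmp in k:
        tmp = seq
        k = seq
    if tmp <= seq:
        emit(34)
    if 24 >= 11:
        seq = (28 + seq) // (2 % tmp)
        emit(1)
    else:
        k = log(tmp + seq)
    if k >= seq:
        k = k + 36
    e = []
    for t in tmp:
        e.append(tmp)
    e = seq + k
    seq -= 18
    if 0 != tmp:
        e += k[tmp]
    else:
        record(tmp)
    if seq == k == e:
        k += 26 + k
    tmp = seq < 38
    return seq

17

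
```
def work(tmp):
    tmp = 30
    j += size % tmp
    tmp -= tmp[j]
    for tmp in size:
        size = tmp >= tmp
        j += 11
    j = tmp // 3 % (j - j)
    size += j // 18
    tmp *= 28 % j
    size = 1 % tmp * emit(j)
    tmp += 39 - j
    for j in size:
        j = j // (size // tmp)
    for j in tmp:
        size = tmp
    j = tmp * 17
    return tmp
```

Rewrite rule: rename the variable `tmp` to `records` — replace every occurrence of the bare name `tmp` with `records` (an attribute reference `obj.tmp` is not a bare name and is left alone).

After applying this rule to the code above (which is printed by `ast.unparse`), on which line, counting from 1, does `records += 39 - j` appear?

12

Transformed code:
def work(records):
    records = 30
    j += size % records
    records -= records[j]
    for records in size:
        size = records >= records
        j += 11
    j = records // 3 % (j - j)
    size += j // 18
    records *= 28 % j
    size = 1 % records * emit(j)
    records += 39 - j
    for j in size:
        j = j // (size // records)
    for j in records:
        size = records
    j = records * 17
    return records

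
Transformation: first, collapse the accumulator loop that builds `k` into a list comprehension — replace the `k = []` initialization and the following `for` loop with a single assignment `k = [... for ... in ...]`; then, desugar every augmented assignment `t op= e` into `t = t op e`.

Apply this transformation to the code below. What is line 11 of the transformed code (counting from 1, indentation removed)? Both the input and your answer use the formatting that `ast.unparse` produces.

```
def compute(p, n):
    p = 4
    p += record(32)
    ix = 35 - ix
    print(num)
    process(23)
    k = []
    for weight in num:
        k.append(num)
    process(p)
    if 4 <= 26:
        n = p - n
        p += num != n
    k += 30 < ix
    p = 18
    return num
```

Transformed code:
def compute(p, n):
    p = 4
    p = p + record(32)
    ix = 35 - ix
    print(num)
    process(23)
    k = [num for weight in num]
    process(p)
    if 4 <= 26:
        n = p - n
        p = p + (num != n)
    k = k + (30 < ix)
    p = 18
    return num

p = p + (num != n)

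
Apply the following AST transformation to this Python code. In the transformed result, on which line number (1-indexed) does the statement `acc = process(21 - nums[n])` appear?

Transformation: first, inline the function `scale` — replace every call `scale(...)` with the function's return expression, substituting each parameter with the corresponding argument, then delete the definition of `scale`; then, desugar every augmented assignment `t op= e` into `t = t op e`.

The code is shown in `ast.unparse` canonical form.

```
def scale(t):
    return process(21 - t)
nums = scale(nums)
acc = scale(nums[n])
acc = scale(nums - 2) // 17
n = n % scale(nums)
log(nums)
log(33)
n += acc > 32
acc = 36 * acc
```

2

Transformed code:
nums = process(21 - nums)
acc = process(21 - nums[n])
acc = process(21 - (nums - 2)) // 17
n = n % process(21 - nums)
log(nums)
log(33)
n = n + (acc > 32)
acc = 36 * acc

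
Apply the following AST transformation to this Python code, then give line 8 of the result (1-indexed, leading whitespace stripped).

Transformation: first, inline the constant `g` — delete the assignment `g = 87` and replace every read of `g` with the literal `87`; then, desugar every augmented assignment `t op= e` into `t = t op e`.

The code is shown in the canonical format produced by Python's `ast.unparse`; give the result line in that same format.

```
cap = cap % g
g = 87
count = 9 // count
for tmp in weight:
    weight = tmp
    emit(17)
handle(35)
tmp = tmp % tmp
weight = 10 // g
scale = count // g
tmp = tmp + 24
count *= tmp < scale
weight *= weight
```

Transformed code:
cap = cap % 87
count = 9 // count
for tmp in weight:
    weight = tmp
    emit(17)
handle(35)
tmp = tmp % tmp
weight = 10 // 87
scale = count // 87
tmp = tmp + 24
count = count * (tmp < scale)
weight = weight * weight

weight = 10 // 87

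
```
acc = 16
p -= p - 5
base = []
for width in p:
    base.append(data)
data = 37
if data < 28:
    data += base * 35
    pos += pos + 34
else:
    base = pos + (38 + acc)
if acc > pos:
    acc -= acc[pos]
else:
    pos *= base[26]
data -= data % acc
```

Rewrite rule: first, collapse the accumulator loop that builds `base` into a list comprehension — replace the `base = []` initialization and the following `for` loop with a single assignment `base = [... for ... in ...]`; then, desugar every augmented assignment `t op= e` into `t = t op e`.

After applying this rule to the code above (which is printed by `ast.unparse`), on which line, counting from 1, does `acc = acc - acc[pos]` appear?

Transformed code:
acc = 16
p = p - (p - 5)
base = [data for width in p]
data = 37
if data < 28:
    data = data + base * 35
    pos = pos + (pos + 34)
else:
    base = pos + (38 + acc)
if acc > pos:
    acc = acc - acc[pos]
else:
    pos = pos * base[26]
data = data - data % acc

11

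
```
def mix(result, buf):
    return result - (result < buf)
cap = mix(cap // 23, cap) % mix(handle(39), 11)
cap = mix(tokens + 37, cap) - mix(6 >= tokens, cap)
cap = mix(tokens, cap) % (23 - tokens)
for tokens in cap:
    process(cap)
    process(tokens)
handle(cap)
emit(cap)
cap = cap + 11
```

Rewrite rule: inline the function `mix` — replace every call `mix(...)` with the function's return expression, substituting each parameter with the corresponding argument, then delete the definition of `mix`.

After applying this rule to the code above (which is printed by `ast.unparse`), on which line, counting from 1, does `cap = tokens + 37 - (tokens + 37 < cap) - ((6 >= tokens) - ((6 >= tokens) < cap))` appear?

Transformed code:
cap = (cap // 23 - (cap // 23 < cap)) % (handle(39) - (handle(39) < 11))
cap = tokens + 37 - (tokens + 37 < cap) - ((6 >= tokens) - ((6 >= tokens) < cap))
cap = (tokens - (tokens < cap)) % (23 - tokens)
for tokens in cap:
    process(cap)
    process(tokens)
handle(cap)
emit(cap)
cap = cap + 11

2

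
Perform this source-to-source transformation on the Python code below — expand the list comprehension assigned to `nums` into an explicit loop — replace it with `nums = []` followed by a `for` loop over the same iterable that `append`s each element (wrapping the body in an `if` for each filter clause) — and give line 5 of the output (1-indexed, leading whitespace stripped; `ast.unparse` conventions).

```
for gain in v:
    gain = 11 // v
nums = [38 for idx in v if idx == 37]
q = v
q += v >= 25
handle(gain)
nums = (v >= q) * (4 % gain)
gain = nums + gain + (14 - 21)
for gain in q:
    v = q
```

Transformed code:
for gain in v:
    gain = 11 // v
nums = []
for idx in v:
    if idx == 37:
        nums.append(38)
q = v
q += v >= 25
handle(gain)
nums = (v >= q) * (4 % gain)
gain = nums + gain + (14 - 21)
for gain in q:
    v = q

if idx == 37:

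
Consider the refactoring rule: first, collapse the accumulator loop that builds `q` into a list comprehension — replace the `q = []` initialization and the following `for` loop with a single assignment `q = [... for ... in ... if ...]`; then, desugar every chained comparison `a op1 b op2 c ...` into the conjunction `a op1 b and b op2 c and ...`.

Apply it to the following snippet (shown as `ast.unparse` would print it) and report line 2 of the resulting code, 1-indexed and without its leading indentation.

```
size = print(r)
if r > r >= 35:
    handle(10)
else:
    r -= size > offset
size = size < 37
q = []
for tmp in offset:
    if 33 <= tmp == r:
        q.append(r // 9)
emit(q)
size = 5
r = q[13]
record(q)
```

if r > r and r >= 35:

Transformed code:
size = print(r)
if r > r and r >= 35:
    handle(10)
else:
    r -= size > offset
size = size < 37
q = [r // 9 for tmp in offset if 33 <= tmp and tmp == r]
emit(q)
size = 5
r = q[13]
record(q)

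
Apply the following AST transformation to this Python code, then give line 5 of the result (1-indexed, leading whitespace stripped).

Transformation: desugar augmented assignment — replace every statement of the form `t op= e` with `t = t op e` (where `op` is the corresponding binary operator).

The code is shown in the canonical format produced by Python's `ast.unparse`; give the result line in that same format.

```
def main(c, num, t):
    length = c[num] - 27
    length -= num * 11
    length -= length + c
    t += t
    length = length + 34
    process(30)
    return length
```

t = t + t

Transformed code:
def main(c, num, t):
    length = c[num] - 27
    length = length - num * 11
    length = length - (length + c)
    t = t + t
    length = length + 34
    process(30)
    return length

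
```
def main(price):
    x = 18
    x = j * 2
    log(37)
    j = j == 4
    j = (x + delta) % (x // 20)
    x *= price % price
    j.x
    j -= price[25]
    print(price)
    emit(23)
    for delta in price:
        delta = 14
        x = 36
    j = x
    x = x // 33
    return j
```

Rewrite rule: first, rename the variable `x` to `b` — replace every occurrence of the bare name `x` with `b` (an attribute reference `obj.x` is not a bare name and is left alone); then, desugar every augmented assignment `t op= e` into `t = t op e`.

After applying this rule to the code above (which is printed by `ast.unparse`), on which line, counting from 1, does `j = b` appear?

15

Transformed code:
def main(price):
    b = 18
    b = j * 2
    log(37)
    j = j == 4
    j = (b + delta) % (b // 20)
    b = b * (price % price)
    j.x
    j = j - price[25]
    print(price)
    emit(23)
    for delta in price:
        delta = 14
        b = 36
    j = b
    b = b // 33
    return j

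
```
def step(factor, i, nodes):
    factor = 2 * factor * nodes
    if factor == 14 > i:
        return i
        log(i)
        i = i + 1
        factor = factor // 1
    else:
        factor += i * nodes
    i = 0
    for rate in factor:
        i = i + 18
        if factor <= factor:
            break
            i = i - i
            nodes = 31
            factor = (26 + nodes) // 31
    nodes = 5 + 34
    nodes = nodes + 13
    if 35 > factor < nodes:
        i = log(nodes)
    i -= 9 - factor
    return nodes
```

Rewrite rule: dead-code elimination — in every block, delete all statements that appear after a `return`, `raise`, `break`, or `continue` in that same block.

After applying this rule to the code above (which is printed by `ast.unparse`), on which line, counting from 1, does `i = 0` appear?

7

Transformed code:
def step(factor, i, nodes):
    factor = 2 * factor * nodes
    if factor == 14 > i:
        return i
    else:
        factor += i * nodes
    i = 0
    for rate in factor:
        i = i + 18
        if factor <= factor:
            break
    nodes = 5 + 34
    nodes = nodes + 13
    if 35 > factor < nodes:
        i = log(nodes)
    i -= 9 - factor
    return nodes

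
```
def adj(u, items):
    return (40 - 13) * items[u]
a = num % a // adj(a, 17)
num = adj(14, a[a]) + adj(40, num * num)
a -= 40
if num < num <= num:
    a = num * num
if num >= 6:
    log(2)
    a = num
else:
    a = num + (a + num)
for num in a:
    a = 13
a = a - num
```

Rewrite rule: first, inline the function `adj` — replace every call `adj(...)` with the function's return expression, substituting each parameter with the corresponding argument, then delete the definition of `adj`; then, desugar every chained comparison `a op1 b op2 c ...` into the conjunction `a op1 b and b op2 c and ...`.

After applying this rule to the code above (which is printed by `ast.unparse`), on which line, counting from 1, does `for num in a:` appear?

Transformed code:
a = num % a // ((40 - 13) * 17[a])
num = (40 - 13) * a[a][14] + (40 - 13) * (num * num)[40]
a -= 40
if num < num and num <= num:
    a = num * num
if num >= 6:
    log(2)
    a = num
else:
    a = num + (a + num)
for num in a:
    a = 13
a = a - num

11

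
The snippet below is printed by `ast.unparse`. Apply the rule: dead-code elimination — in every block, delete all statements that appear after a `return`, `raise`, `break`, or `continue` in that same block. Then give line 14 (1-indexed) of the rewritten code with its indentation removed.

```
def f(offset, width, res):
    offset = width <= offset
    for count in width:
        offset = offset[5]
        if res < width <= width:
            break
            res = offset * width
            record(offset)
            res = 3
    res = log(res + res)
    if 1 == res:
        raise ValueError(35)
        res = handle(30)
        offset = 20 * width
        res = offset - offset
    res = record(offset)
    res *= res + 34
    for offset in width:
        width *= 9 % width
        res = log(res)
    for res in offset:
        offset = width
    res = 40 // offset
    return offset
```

res = log(res)

Transformed code:
def f(offset, width, res):
    offset = width <= offset
    for count in width:
        offset = offset[5]
        if res < width <= width:
            break
    res = log(res + res)
    if 1 == res:
        raise ValueError(35)
    res = record(offset)
    res *= res + 34
    for offset in width:
        width *= 9 % width
        res = log(res)
    for res in offset:
        offset = width
    res = 40 // offset
    return offset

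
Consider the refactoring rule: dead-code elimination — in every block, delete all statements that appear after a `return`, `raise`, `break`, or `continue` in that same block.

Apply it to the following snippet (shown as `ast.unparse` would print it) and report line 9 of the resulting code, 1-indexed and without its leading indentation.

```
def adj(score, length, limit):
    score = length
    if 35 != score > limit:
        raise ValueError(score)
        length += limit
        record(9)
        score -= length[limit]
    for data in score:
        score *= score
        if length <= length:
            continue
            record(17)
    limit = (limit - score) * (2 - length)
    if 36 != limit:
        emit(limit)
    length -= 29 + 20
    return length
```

limit = (limit - score) * (2 - length)

Transformed code:
def adj(score, length, limit):
    score = length
    if 35 != score > limit:
        raise ValueError(score)
    for data in score:
        score *= score
        if length <= length:
            continue
    limit = (limit - score) * (2 - length)
    if 36 != limit:
        emit(limit)
    length -= 29 + 20
    return length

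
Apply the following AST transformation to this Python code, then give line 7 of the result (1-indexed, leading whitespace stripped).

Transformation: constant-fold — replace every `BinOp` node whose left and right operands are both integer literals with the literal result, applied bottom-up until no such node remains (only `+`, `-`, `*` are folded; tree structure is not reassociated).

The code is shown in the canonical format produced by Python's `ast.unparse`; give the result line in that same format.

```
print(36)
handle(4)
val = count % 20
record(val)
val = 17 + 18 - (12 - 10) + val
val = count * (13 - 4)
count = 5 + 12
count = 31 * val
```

Transformed code:
print(36)
handle(4)
val = count % 20
record(val)
val = 33 + val
val = count * 9
count = 17
count = 31 * val

count = 17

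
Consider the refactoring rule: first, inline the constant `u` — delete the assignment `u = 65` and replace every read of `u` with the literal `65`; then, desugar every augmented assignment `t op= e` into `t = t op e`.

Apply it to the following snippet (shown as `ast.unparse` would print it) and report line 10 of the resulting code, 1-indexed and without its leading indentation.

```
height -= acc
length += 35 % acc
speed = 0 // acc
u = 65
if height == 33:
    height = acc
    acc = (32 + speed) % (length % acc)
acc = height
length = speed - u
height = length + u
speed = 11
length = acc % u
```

speed = 11

Transformed code:
height = height - acc
length = length + 35 % acc
speed = 0 // acc
if height == 33:
    height = acc
    acc = (32 + speed) % (length % acc)
acc = height
length = speed - 65
height = length + 65
speed = 11
length = acc % 65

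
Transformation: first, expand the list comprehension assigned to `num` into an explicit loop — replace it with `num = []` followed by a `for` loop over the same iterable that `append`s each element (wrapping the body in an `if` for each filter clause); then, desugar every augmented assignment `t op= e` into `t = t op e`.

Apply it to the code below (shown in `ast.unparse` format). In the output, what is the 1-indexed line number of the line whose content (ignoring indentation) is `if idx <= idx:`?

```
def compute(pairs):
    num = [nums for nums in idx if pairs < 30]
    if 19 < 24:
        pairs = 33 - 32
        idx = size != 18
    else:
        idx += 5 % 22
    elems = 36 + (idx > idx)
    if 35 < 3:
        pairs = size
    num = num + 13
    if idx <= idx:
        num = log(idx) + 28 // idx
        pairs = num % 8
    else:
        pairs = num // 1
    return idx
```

Transformed code:
def compute(pairs):
    num = []
    for nums in idx:
        if pairs < 30:
            num.append(nums)
    if 19 < 24:
        pairs = 33 - 32
        idx = size != 18
    else:
        idx = idx + 5 % 22
    elems = 36 + (idx > idx)
    if 35 < 3:
        pairs = size
    num = num + 13
    if idx <= idx:
        num = log(idx) + 28 // idx
        pairs = num % 8
    else:
        pairs = num // 1
    return idx

15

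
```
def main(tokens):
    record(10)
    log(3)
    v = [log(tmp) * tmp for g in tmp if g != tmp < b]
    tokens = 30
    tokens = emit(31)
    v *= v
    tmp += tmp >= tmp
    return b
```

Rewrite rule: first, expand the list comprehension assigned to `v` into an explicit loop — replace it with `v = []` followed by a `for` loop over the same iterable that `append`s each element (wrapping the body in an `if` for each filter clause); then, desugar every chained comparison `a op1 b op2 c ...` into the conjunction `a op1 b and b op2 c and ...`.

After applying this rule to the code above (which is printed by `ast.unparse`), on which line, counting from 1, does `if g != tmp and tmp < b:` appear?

6

Transformed code:
def main(tokens):
    record(10)
    log(3)
    v = []
    for g in tmp:
        if g != tmp and tmp < b:
            v.append(log(tmp) * tmp)
    tokens = 30
    tokens = emit(31)
    v *= v
    tmp += tmp >= tmp
    return b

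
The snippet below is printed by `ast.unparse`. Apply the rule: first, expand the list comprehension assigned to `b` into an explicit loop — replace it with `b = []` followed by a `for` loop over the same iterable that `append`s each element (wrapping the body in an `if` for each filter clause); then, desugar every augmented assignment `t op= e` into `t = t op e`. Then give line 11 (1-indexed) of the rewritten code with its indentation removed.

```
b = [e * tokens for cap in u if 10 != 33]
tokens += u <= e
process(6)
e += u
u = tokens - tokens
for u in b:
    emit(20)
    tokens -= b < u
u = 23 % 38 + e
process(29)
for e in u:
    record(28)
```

Transformed code:
b = []
for cap in u:
    if 10 != 33:
        b.append(e * tokens)
tokens = tokens + (u <= e)
process(6)
e = e + u
u = tokens - tokens
for u in b:
    emit(20)
    tokens = tokens - (b < u)
u = 23 % 38 + e
process(29)
for e in u:
    record(28)

tokens = tokens - (b < u)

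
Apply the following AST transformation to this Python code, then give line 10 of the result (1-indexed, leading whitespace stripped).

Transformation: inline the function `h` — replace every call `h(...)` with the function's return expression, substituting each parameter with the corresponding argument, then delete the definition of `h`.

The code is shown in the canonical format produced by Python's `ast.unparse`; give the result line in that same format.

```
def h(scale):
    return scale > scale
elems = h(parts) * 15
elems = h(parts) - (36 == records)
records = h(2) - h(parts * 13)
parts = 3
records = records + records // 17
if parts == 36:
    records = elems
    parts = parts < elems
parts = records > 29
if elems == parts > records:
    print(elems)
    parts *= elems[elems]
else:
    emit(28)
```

Transformed code:
elems = (parts > parts) * 15
elems = (parts > parts) - (36 == records)
records = (2 > 2) - (parts * 13 > parts * 13)
parts = 3
records = records + records // 17
if parts == 36:
    records = elems
    parts = parts < elems
parts = records > 29
if elems == parts > records:
    print(elems)
    parts *= elems[elems]
else:
    emit(28)

if elems == parts > records:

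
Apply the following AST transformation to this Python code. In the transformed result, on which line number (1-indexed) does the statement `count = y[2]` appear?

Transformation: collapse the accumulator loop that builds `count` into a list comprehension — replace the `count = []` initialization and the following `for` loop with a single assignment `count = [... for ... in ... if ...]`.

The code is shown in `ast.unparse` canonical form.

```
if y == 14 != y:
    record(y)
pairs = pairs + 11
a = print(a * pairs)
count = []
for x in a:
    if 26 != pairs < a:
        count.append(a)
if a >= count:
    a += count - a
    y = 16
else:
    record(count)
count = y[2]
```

11

Transformed code:
if y == 14 != y:
    record(y)
pairs = pairs + 11
a = print(a * pairs)
count = [a for x in a if 26 != pairs < a]
if a >= count:
    a += count - a
    y = 16
else:
    record(count)
count = y[2]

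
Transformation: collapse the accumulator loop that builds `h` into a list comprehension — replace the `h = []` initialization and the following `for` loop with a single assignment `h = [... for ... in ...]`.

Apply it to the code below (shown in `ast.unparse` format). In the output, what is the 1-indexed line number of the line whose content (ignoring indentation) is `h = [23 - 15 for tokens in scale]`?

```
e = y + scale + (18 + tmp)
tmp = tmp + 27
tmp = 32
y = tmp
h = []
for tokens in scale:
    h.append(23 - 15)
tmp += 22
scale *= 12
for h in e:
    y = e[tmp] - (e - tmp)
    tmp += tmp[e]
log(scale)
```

Transformed code:
e = y + scale + (18 + tmp)
tmp = tmp + 27
tmp = 32
y = tmp
h = [23 - 15 for tokens in scale]
tmp += 22
scale *= 12
for h in e:
    y = e[tmp] - (e - tmp)
    tmp += tmp[e]
log(scale)

5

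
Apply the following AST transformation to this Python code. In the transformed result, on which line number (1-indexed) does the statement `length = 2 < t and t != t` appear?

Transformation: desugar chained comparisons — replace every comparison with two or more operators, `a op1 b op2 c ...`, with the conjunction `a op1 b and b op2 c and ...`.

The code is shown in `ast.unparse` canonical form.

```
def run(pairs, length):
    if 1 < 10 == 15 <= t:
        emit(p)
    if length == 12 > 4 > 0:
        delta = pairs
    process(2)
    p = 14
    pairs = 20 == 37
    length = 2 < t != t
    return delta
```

9

Transformed code:
def run(pairs, length):
    if 1 < 10 and 10 == 15 and (15 <= t):
        emit(p)
    if length == 12 and 12 > 4 and (4 > 0):
        delta = pairs
    process(2)
    p = 14
    pairs = 20 == 37
    length = 2 < t and t != t
    return delta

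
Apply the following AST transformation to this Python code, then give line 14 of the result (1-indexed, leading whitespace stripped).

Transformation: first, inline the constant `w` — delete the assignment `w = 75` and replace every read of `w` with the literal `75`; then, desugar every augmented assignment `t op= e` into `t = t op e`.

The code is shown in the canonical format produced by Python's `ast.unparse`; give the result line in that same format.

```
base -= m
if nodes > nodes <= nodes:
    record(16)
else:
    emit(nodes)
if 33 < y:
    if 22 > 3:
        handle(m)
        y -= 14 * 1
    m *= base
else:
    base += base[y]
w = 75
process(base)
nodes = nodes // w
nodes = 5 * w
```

Transformed code:
base = base - m
if nodes > nodes <= nodes:
    record(16)
else:
    emit(nodes)
if 33 < y:
    if 22 > 3:
        handle(m)
        y = y - 14 * 1
    m = m * base
else:
    base = base + base[y]
process(base)
nodes = nodes // 75
nodes = 5 * 75

nodes = nodes // 75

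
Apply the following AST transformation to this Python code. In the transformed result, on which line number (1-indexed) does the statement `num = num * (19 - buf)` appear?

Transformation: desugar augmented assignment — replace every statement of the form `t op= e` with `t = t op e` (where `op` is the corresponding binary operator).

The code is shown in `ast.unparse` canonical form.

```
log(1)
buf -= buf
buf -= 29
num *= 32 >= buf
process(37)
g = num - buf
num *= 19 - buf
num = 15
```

Transformed code:
log(1)
buf = buf - buf
buf = buf - 29
num = num * (32 >= buf)
process(37)
g = num - buf
num = num * (19 - buf)
num = 15

7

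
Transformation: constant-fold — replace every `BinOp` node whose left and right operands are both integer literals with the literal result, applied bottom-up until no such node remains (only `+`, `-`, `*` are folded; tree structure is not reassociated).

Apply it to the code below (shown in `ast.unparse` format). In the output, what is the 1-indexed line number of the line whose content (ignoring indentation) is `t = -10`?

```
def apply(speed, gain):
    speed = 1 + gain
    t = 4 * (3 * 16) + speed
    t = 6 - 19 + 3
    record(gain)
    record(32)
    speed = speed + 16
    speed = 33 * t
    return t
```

4

Transformed code:
def apply(speed, gain):
    speed = 1 + gain
    t = 192 + speed
    t = -10
    record(gain)
    record(32)
    speed = speed + 16
    speed = 33 * t
    return t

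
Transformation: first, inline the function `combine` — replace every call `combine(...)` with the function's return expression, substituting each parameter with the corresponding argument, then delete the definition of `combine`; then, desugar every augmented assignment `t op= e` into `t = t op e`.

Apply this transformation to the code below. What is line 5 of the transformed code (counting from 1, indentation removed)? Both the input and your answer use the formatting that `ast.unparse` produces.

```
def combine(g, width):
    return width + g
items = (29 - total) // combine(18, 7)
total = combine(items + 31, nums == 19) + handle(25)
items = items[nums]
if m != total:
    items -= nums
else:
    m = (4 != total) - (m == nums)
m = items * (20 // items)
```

Transformed code:
items = (29 - total) // (7 + 18)
total = (nums == 19) + (items + 31) + handle(25)
items = items[nums]
if m != total:
    items = items - nums
else:
    m = (4 != total) - (m == nums)
m = items * (20 // items)

items = items - nums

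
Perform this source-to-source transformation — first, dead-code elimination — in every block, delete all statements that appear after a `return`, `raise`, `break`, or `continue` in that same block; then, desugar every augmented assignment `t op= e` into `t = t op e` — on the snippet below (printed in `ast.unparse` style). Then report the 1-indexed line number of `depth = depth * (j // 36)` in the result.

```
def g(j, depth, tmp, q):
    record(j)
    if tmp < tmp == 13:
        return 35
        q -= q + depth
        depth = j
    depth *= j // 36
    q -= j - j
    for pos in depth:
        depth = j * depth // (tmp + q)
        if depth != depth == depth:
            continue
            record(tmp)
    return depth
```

Transformed code:
def g(j, depth, tmp, q):
    record(j)
    if tmp < tmp == 13:
        return 35
    depth = depth * (j // 36)
    q = q - (j - j)
    for pos in depth:
        depth = j * depth // (tmp + q)
        if depth != depth == depth:
            continue
    return depth

5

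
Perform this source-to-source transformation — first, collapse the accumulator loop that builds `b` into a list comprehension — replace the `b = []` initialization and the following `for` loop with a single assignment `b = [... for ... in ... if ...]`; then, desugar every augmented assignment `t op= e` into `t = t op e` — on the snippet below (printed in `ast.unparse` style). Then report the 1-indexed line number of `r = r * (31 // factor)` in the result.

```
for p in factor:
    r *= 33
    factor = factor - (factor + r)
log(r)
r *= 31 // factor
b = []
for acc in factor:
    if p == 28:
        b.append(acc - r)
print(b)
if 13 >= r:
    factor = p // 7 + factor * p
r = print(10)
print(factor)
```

5

Transformed code:
for p in factor:
    r = r * 33
    factor = factor - (factor + r)
log(r)
r = r * (31 // factor)
b = [acc - r for acc in factor if p == 28]
print(b)
if 13 >= r:
    factor = p // 7 + factor * p
r = print(10)
print(factor)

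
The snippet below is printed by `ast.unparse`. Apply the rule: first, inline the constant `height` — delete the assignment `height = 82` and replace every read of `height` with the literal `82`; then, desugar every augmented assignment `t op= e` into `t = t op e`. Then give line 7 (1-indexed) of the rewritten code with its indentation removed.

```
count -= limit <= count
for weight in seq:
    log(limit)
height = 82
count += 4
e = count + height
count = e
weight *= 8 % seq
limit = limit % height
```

Transformed code:
count = count - (limit <= count)
for weight in seq:
    log(limit)
count = count + 4
e = count + 82
count = e
weight = weight * (8 % seq)
limit = limit % 82

weight = weight * (8 % seq)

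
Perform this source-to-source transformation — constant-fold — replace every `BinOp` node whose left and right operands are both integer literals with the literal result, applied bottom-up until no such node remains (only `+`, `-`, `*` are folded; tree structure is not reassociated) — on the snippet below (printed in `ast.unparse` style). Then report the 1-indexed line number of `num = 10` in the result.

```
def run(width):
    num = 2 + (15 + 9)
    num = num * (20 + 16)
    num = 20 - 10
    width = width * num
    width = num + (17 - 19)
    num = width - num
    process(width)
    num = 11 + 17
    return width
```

4

Transformed code:
def run(width):
    num = 26
    num = num * 36
    num = 10
    width = width * num
    width = num + -2
    num = width - num
    process(width)
    num = 28
    return width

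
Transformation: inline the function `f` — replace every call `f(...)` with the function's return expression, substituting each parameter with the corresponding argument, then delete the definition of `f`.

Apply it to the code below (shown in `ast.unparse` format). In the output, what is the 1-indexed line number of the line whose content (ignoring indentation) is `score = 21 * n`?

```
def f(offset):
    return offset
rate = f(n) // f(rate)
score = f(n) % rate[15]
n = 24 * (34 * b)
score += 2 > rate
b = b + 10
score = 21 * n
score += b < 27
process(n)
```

Transformed code:
rate = n // rate
score = n % rate[15]
n = 24 * (34 * b)
score += 2 > rate
b = b + 10
score = 21 * n
score += b < 27
process(n)

6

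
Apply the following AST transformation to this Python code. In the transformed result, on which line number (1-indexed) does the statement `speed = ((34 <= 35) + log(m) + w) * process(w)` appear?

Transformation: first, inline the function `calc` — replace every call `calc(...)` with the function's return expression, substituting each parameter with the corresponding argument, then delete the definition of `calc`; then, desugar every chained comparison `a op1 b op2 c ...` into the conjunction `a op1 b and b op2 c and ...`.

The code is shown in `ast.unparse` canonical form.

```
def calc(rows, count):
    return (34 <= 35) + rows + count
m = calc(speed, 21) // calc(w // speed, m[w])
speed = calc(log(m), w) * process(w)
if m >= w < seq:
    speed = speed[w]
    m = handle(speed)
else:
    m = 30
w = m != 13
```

2

Transformed code:
m = ((34 <= 35) + speed + 21) // ((34 <= 35) + w // speed + m[w])
speed = ((34 <= 35) + log(m) + w) * process(w)
if m >= w and w < seq:
    speed = speed[w]
    m = handle(speed)
else:
    m = 30
w = m != 13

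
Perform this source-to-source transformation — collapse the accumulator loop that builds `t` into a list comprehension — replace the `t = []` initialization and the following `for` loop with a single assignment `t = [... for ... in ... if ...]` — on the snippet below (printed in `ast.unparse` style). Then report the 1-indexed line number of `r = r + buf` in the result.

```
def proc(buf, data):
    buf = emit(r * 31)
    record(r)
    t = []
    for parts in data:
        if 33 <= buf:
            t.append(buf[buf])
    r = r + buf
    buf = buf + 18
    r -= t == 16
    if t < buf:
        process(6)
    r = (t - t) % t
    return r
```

5

Transformed code:
def proc(buf, data):
    buf = emit(r * 31)
    record(r)
    t = [buf[buf] for parts in data if 33 <= buf]
    r = r + buf
    buf = buf + 18
    r -= t == 16
    if t < buf:
        process(6)
    r = (t - t) % t
    return r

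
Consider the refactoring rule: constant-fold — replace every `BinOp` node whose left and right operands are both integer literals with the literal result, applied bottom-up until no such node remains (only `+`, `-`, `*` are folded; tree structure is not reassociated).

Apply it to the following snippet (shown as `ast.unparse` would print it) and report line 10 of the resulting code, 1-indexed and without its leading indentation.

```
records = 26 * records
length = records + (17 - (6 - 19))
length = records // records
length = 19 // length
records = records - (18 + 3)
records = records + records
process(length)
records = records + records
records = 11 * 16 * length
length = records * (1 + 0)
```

length = records * 1

Transformed code:
records = 26 * records
length = records + 30
length = records // records
length = 19 // length
records = records - 21
records = records + records
process(length)
records = records + records
records = 176 * length
length = records * 1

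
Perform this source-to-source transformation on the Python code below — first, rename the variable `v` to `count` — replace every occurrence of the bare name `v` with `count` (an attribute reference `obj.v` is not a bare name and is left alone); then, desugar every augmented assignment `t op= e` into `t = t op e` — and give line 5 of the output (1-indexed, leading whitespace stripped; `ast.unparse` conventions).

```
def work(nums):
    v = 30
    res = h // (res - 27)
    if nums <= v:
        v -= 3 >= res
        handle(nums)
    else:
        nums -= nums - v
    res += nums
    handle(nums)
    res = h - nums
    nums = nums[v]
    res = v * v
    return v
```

count = count - (3 >= res)

Transformed code:
def work(nums):
    count = 30
    res = h // (res - 27)
    if nums <= count:
        count = count - (3 >= res)
        handle(nums)
    else:
        nums = nums - (nums - count)
    res = res + nums
    handle(nums)
    res = h - nums
    nums = nums[count]
    res = count * count
    return count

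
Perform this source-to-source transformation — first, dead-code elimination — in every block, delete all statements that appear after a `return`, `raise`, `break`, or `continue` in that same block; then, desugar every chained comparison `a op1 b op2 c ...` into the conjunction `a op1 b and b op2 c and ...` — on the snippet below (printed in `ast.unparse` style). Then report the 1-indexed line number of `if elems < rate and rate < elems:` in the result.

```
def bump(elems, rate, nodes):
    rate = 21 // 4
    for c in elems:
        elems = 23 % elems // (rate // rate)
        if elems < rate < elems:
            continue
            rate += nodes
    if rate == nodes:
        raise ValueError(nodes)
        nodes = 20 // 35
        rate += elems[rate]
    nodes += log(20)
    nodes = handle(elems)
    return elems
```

5

Transformed code:
def bump(elems, rate, nodes):
    rate = 21 // 4
    for c in elems:
        elems = 23 % elems // (rate // rate)
        if elems < rate and rate < elems:
            continue
    if rate == nodes:
        raise ValueError(nodes)
    nodes += log(20)
    nodes = handle(elems)
    return elems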